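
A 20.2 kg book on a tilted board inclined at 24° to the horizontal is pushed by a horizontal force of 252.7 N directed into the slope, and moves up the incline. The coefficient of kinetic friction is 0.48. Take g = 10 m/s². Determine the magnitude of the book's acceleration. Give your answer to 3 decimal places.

The horizontal push has components F cos 24° = 252.7 × 0.9135 = 230.841 N up the incline and F sin 24° = 252.7 × 0.4067 = 102.773 N pressing into the surface.
The normal force is therefore N = mg cos 24° + F sin 24° = 184.527 + 102.773 = 287.300 N, and kinetic friction down the slope is μN = 0.48 × 287.300 = 137.904 N.
Along the incline: F cos 24° − mg sin 24° − μN = ma, so 230.841 − 82.153 − 137.904 = 20.2 a, giving a = 0.5339 m/s².

0.534 m/s²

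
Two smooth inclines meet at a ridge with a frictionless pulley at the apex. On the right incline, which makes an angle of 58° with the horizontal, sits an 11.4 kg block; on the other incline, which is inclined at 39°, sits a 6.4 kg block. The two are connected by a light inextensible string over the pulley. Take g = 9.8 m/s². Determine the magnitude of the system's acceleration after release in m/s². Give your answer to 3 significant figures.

3.11 m/s²

Resolve each weight along its own incline: the 11.4 kg mass has component 11.4 × 9.8 × sin 58° = 94.744 N down its slope, and the 6.4 kg mass has 6.4 × 9.8 × sin 39° = 39.471 N down its slope.
The 11.4 kg side's 94.744 N exceeds the other side's 39.471 N, so that mass slides down and the 6.4 kg mass slides up. Taking that direction as positive, Newton's second law for the whole system gives 94.744 − 39.471 = (11.4 + 6.4) a, so a = 55.273 / 17.8 = 3.1052 m/s².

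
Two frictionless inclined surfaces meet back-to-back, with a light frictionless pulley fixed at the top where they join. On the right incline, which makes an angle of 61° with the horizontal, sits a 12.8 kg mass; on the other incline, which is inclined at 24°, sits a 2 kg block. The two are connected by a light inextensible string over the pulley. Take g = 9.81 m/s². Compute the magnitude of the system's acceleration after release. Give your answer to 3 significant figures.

Resolve each weight along its own incline: the 12.8 kg mass has component 12.8 × 9.81 × sin 61° = 109.824 N down its slope, and the 2 kg mass has 2 × 9.81 × sin 24° = 7.980 N down its slope.
The 12.8 kg side's 109.824 N exceeds the other side's 7.980 N, so that mass slides down and the 2 kg mass slides up. Taking that direction as positive, Newton's second law for the whole system gives 109.824 − 7.980 = (12.8 + 2) a, so a = 101.844 / 14.8 = 6.8814 m/s².

6.88 m/s²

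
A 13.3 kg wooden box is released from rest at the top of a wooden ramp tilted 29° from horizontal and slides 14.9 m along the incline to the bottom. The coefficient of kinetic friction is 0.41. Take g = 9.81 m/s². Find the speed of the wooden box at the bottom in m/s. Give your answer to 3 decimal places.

The weight component along the incline is mg sin 29° = 63.255 N and the normal force is N = mg cos 29° = 114.114 N.
Friction up the slope is f = μN = 0.41 × 114.114 = 46.787 N, so the net downslope force is 63.255 − 46.787 = 16.468 N and a = 16.468 / 13.3 = 1.2382 m/s².
Starting from rest over a distance of 14.9 m, v² = 2aL = 2 × 1.2382 × 14.9 = 36.8984, so v = 6.0744 m/s.

6.074 m/s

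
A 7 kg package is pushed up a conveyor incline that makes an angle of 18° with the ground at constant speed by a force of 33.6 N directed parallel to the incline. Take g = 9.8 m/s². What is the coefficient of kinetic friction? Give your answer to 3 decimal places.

At constant speed ΣF = 0 along the incline. The applied 33.6 N acts up the slope; the weight component mg sin 18° = 21.199 N and kinetic friction μN both act down the slope.
So 33.6 = 21.199 + μ × 65.242, giving μ = (33.6 − 21.199) / 65.242 = 0.1901.

0.190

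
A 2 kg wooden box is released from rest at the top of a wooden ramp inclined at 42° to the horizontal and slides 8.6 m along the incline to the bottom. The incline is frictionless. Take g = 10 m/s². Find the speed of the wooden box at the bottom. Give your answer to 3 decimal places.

The weight component along the incline is mg sin 42° = 13.383 N and the normal force is N = mg cos 42° = 14.863 N.
With no friction, a = g sin 42° = 6.6913 m/s².
Starting from rest over a distance of 8.6 m, v² = 2aL = 2 × 6.6913 × 8.6 = 115.0904, so v = 10.7280 m/s.

10.728 m/s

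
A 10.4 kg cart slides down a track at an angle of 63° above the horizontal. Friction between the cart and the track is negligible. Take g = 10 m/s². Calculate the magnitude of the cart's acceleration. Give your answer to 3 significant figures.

8.91 m/s²

Resolving the weight along the incline: the component pulling the cart down the slope is mg sin 63° = 10.4 × 10 × 0.8910 = 92.664 N, and the normal force is N = mg cos 63° = 10.4 × 10 × 0.4540 = 47.216 N.
With no friction the net force along the incline is 92.664 N, so a = g sin 63° = 92.664 / 10.4 = 8.9100 m/s².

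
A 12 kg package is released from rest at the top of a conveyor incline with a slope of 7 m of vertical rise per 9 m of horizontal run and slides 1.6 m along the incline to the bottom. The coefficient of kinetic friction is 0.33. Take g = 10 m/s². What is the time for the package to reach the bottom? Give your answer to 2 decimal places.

The weight component along the incline is mg sin 37.87° = 73.673 N and the normal force is N = mg cos 37.87° = 94.722 N.
Friction up the slope is f = μN = 0.33 × 94.722 = 31.258 N, so the net downslope force is 73.673 − 31.258 = 42.415 N and a = 42.415 / 12 = 3.5346 m/s².
Starting from rest, L = ½at², so t = √(2L/a) = √(2 × 1.6 / 3.5346) = 0.9515 s.

0.95 s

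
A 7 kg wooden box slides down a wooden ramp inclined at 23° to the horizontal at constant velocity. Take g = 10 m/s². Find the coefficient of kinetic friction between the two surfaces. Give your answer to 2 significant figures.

0.42

At constant velocity the net force along the incline is zero: mg sin 23° = μ mg cos 23°.
So μ = tan 23° = 0.3907 / 0.9205 = 0.4244.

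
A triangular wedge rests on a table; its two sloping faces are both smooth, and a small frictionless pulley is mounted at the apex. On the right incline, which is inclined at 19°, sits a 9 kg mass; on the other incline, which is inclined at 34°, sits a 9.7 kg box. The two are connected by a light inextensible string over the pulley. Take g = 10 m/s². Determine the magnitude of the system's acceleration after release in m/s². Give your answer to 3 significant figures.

Resolve each weight along its own incline: the 9 kg mass has component 9 × 10 × sin 19° = 29.301 N down its slope, and the 9.7 kg mass has 9.7 × 10 × sin 34° = 54.242 N down its slope.
The 9.7 kg side's 54.242 N exceeds the other side's 29.301 N, so that mass slides down and the 9 kg mass slides up. Taking that direction as positive, Newton's second law for the whole system gives 54.242 − 29.301 = (9 + 9.7) a, so a = 24.941 / 18.7 = 1.3337 m/s².

1.33 m/s²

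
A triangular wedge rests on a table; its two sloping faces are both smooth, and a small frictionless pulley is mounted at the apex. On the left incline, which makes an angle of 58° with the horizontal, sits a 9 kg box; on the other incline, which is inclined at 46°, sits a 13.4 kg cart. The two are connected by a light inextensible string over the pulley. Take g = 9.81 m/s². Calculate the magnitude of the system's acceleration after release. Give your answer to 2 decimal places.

Resolve each weight along its own incline: the 9 kg mass has component 9 × 9.81 × sin 58° = 74.874 N down its slope, and the 13.4 kg mass has 13.4 × 9.81 × sin 46° = 94.560 N down its slope.
The 13.4 kg side's 94.560 N exceeds the other side's 74.874 N, so that mass slides down and the 9 kg mass slides up. Taking that direction as positive, Newton's second law for the whole system gives 94.560 − 74.874 = (9 + 13.4) a, so a = 19.686 / 22.4 = 0.8788 m/s².

0.88 m/s²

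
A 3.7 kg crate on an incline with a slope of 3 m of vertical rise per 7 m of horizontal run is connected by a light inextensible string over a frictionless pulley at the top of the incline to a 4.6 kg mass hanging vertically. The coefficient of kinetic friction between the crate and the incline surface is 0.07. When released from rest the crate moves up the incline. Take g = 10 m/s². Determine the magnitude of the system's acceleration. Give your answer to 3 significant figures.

3.50 m/s²

For the crate on the incline: the weight component along the slope is m₁g sin 23.20° = 3.7 × 10 × 0.3939 = 14.574 N and the normal force is N = m₁g cos 23.20° = 34.008 N.
Kinetic friction opposes the crate's motion up the incline: f = μN = 0.07 × 34.008 = 2.381 N acting down the slope.
Newton's second law for the crate (up-slope positive): T − 14.574 − 2.381 = 3.7 a. For the hanging mass (downward positive): 4.6 × 10 − T = 4.6 a.
Adding the two equations eliminates T: 29.045 = 8.3 a, so a = 3.4994 m/s².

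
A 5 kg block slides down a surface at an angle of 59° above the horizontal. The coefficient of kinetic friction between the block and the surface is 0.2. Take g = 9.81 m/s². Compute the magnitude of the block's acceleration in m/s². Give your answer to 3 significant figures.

7.40 m/s²

Resolving the weight along the incline: the component pulling the block down the slope is mg sin 59° = 5 × 9.81 × 0.8572 = 42.046 N, and the normal force is N = mg cos 59° = 5 × 9.81 × 0.5150 = 25.261 N.
Kinetic friction acts up the slope with magnitude f = μN = 0.2 × 25.261 = 5.052 N.
Net force along the incline is 42.046 − 5.052 = 36.994 N, so a = 36.994 / 5 = 7.3988 m/s².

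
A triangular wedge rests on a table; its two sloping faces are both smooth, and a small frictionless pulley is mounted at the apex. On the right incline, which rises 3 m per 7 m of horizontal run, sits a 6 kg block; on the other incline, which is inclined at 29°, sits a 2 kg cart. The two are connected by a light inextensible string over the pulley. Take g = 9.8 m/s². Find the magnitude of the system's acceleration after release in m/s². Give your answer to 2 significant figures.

Resolve each weight along its own incline: the 6 kg mass has component 6 × 9.8 × sin 23.20° = 23.162 N down its slope, and the 2 kg mass has 2 × 9.8 × sin 29° = 9.502 N down its slope.
The 6 kg side's 23.162 N exceeds the other side's 9.502 N, so that mass slides down and the 2 kg mass slides up. Taking that direction as positive, Newton's second law for the whole system gives 23.162 − 9.502 = (6 + 2) a, so a = 13.660 / 8 = 1.7075 m/s².

1.7 m/s²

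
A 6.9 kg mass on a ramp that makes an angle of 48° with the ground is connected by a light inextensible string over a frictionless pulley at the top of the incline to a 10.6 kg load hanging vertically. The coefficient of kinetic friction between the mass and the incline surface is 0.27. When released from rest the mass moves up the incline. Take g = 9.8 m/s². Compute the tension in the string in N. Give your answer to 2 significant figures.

79 N

For the mass on the incline: the weight component along the slope is m₁g sin 48° = 6.9 × 9.8 × 0.7431 = 50.248 N and the normal force is N = m₁g cos 48° = 45.247 N.
Kinetic friction opposes the mass's motion up the incline: f = μN = 0.27 × 45.247 = 12.217 N acting down the slope.
Newton's second law for the mass (up-slope positive): T − 50.248 − 12.217 = 6.9 a. For the hanging load (downward positive): 10.6 × 9.8 − T = 10.6 a.
Adding the two equations eliminates T: 41.415 = 17.5 a, so a = 2.3666 m/s².
Then from the hanging load's equation, T = 10.6 × (9.8 − 2.3666) = 78.794 N.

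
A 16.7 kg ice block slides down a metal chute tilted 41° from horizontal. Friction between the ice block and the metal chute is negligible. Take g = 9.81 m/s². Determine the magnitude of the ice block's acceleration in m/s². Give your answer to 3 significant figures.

6.44 m/s²

Resolving the weight along the incline: the component pulling the ice block down the slope is mg sin 41° = 16.7 × 9.81 × 0.6561 = 107.487 N, and the normal force is N = mg cos 41° = 16.7 × 9.81 × 0.7547 = 123.640 N.
With no friction the net force along the incline is 107.487 N, so a = g sin 41° = 107.487 / 16.7 = 6.4363 m/s².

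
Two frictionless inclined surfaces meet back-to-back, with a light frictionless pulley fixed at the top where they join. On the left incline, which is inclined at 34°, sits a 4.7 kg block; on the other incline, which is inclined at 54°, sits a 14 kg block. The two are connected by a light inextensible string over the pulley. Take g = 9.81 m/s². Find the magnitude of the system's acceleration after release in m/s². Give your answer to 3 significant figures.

4.56 m/s²

Resolve each weight along its own incline: the 4.7 kg mass has component 4.7 × 9.81 × sin 34° = 25.783 N down its slope, and the 14 kg mass has 14 × 9.81 × sin 54° = 111.110 N down its slope.
The 14 kg side's 111.110 N exceeds the other side's 25.783 N, so that mass slides down and the 4.7 kg mass slides up. Taking that direction as positive, Newton's second law for the whole system gives 111.110 − 25.783 = (4.7 + 14) a, so a = 85.327 / 18.7 = 4.5629 m/s².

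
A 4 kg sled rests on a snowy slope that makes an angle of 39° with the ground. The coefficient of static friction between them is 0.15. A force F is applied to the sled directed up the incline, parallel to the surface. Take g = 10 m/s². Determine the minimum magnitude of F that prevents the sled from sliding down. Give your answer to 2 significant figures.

The normal force is N = mg cos 39° = 31.086 N. With F at its minimum the sled is on the verge of sliding down, so static friction is at its maximum μ_s N = 0.15 × 31.086 = 4.663 N and acts up the slope.
Equilibrium along the incline: F + μ_s N = mg sin 39°, so F = 25.173 − 4.663 = 20.510 N.

21 N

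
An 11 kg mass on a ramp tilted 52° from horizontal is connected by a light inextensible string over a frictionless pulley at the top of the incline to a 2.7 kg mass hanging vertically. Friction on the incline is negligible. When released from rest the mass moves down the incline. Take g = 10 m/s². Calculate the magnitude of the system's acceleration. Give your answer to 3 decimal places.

4.356 m/s²

For the mass on the incline: the weight component along the slope is m₁g sin 52° = 11 × 10 × 0.7880 = 86.680 N and the normal force is N = m₁g cos 52° = 67.723 N.
Newton's second law for the mass (down-slope positive): 86.680 − T = 11 a. For the hanging mass (upward positive): T − 2.7 × 10 = 2.7 a.
Adding the two equations eliminates T: 59.680 = 13.7 a, so a = 4.3562 m/s².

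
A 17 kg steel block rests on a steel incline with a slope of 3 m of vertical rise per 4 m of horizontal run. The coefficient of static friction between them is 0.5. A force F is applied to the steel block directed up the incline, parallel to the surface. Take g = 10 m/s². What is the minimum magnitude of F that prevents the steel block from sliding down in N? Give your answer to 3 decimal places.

The normal force is N = mg cos 36.87° = 136.000 N. With F at its minimum the steel block is on the verge of sliding down, so static friction is at its maximum μ_s N = 0.5 × 136.000 = 68.000 N and acts up the slope.
Equilibrium along the incline: F + μ_s N = mg sin 36.87°, so F = 102.000 − 68.000 = 34.000 N.

34.000 N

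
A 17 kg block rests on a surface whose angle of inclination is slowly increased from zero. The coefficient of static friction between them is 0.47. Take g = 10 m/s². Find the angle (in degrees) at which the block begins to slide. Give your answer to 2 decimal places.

At the threshold of sliding, static friction is at its maximum μ_s N and exactly balances the weight component along the incline: mg sin θ = μ_s mg cos θ.
Hence tan θ = μ_s = 0.47, so θ = arctan(0.47) = 25.1735°.

25.17°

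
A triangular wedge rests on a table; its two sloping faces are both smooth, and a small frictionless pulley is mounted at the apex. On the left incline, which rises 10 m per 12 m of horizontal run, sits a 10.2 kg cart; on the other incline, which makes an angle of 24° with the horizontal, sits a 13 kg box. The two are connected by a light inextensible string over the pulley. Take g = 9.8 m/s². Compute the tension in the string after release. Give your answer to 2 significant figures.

Resolve each weight along its own incline: the 10.2 kg mass has component 10.2 × 9.8 × sin 39.81° = 63.993 N down its slope, and the 13 kg mass has 13 × 9.8 × sin 24° = 51.818 N down its slope.
The 10.2 kg side's 63.993 N exceeds the other side's 51.818 N, so that mass slides down and the 13 kg mass slides up. Taking that direction as positive, Newton's second law for the whole system gives 63.993 − 51.818 = (10.2 + 13) a, so a = 12.175 / 23.2 = 0.5248 m/s².
For the 13 kg mass (up-slope positive): T − 51.818 = 13 × 0.5248, so T = 58.640 N.

59 N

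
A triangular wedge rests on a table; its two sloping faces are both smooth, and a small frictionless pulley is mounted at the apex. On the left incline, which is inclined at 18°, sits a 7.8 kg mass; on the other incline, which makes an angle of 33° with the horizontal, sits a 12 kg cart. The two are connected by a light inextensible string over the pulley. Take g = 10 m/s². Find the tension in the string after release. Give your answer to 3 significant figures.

40.4 N

Resolve each weight along its own incline: the 7.8 kg mass has component 7.8 × 10 × sin 18° = 24.103 N down its slope, and the 12 kg mass has 12 × 10 × sin 33° = 65.357 N down its slope.
The 12 kg side's 65.357 N exceeds the other side's 24.103 N, so that mass slides down and the 7.8 kg mass slides up. Taking that direction as positive, Newton's second law for the whole system gives 65.357 − 24.103 = (7.8 + 12) a, so a = 41.254 / 19.8 = 2.0835 m/s².
For the 7.8 kg mass (up-slope positive): T − 24.103 = 7.8 × 2.0835, so T = 40.354 N.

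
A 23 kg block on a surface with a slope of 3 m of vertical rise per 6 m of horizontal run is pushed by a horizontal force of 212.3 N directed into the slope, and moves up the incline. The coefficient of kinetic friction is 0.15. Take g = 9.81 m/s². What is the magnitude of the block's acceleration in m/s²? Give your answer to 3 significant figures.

1.93 m/s²

The horizontal push has components F cos 26.57° = 212.3 × 0.8944 = 189.881 N up the incline and F sin 26.57° = 212.3 × 0.4472 = 94.941 N pressing into the surface.
The normal force is therefore N = mg cos 26.57° + F sin 26.57° = 201.803 + 94.941 = 296.744 N, and kinetic friction down the slope is μN = 0.15 × 296.744 = 44.512 N.
Along the incline: F cos 26.57° − mg sin 26.57° − μN = ma, so 189.881 − 100.902 − 44.512 = 23 a, giving a = 1.9333 m/s².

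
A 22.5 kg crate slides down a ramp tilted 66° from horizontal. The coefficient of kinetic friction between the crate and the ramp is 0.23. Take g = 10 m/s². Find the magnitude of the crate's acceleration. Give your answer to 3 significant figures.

Resolving the weight along the incline: the component pulling the crate down the slope is mg sin 66° = 22.5 × 10 × 0.9135 = 205.537 N, and the normal force is N = mg cos 66° = 22.5 × 10 × 0.4067 = 91.508 N.
Kinetic friction acts up the slope with magnitude f = μN = 0.23 × 91.508 = 21.047 N.
Net force along the incline is 205.537 − 21.047 = 184.490 N, so a = 184.490 / 22.5 = 8.1996 m/s².

8.20 m/s²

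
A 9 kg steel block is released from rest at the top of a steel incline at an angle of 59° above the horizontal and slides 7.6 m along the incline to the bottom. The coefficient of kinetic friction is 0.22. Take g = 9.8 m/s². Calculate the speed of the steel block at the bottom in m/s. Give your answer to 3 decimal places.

10.526 m/s

The weight component along the incline is mg sin 59° = 75.602 N and the normal force is N = mg cos 59° = 45.426 N.
Friction up the slope is f = μN = 0.22 × 45.426 = 9.994 N, so the net downslope force is 75.602 − 9.994 = 65.608 N and a = 65.608 / 9 = 7.2898 m/s².
Starting from rest over a distance of 7.6 m, v² = 2aL = 2 × 7.2898 × 7.6 = 110.8050, so v = 10.5264 m/s.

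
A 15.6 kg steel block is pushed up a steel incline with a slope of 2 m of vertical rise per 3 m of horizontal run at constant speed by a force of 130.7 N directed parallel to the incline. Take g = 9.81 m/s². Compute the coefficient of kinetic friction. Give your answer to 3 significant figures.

At constant speed ΣF = 0 along the incline. The applied 130.7 N acts up the slope; the weight component mg sin 33.69° = 84.889 N and kinetic friction μN both act down the slope.
So 130.7 = 84.889 + μ × 127.334, giving μ = (130.7 − 84.889) / 127.334 = 0.3598.

0.360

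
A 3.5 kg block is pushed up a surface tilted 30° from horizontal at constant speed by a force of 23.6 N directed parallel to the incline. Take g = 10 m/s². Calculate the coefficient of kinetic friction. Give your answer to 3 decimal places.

0.201

At constant speed ΣF = 0 along the incline. The applied 23.6 N acts up the slope; the weight component mg sin 30° = 17.500 N and kinetic friction μN both act down the slope.
So 23.6 = 17.500 + μ × 30.311, giving μ = (23.6 − 17.500) / 30.311 = 0.2012.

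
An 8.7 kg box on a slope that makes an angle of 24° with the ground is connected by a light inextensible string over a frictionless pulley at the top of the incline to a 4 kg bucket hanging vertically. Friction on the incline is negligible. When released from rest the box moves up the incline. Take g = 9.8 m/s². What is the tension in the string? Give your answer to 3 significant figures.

For the box on the incline: the weight component along the slope is m₁g sin 24° = 8.7 × 9.8 × 0.4067 = 34.675 N and the normal force is N = m₁g cos 24° = 77.889 N.
Newton's second law for the box (up-slope positive): T − 34.675 = 8.7 a. For the hanging bucket (downward positive): 4 × 9.8 − T = 4 a.
Adding the two equations eliminates T: 4.525 = 12.7 a, so a = 0.3563 m/s².
Then from the hanging bucket's equation, T = 4 × (9.8 − 0.3563) = 37.775 N.

37.8 N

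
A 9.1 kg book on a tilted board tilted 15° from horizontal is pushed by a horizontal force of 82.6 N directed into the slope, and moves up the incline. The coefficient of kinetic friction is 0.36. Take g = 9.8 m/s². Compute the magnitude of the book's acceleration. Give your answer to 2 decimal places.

The horizontal push has components F cos 15° = 82.6 × 0.9659 = 79.783 N up the incline and F sin 15° = 82.6 × 0.2588 = 21.377 N pressing into the surface.
The normal force is therefore N = mg cos 15° + F sin 15° = 86.139 + 21.377 = 107.516 N, and kinetic friction down the slope is μN = 0.36 × 107.516 = 38.706 N.
Along the incline: F cos 15° − mg sin 15° − μN = ma, so 79.783 − 23.080 − 38.706 = 9.1 a, giving a = 1.9777 m/s².

1.98 m/s²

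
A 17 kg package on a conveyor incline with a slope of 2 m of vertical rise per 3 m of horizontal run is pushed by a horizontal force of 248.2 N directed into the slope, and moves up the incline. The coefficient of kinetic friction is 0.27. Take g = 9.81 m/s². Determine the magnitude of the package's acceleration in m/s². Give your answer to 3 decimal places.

The horizontal push has components F cos 33.69° = 248.2 × 0.8321 = 206.527 N up the incline and F sin 33.69° = 248.2 × 0.5547 = 137.677 N pressing into the surface.
The normal force is therefore N = mg cos 33.69° + F sin 33.69° = 138.769 + 137.677 = 276.446 N, and kinetic friction down the slope is μN = 0.27 × 276.446 = 74.640 N.
Along the incline: F cos 33.69° − mg sin 33.69° − μN = ma, so 206.527 − 92.507 − 74.640 = 17 a, giving a = 2.3165 m/s².

2.316 m/s²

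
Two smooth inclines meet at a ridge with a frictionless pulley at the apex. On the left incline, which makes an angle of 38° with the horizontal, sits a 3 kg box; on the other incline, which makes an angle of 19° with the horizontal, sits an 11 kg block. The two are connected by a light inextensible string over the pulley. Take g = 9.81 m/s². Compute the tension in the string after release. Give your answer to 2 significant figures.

Resolve each weight along its own incline: the 3 kg mass has component 3 × 9.81 × sin 38° = 18.119 N down its slope, and the 11 kg mass has 11 × 9.81 × sin 19° = 35.132 N down its slope.
The 11 kg side's 35.132 N exceeds the other side's 18.119 N, so that mass slides down and the 3 kg mass slides up. Taking that direction as positive, Newton's second law for the whole system gives 35.132 − 18.119 = (3 + 11) a, so a = 17.013 / 14 = 1.2152 m/s².
For the 3 kg mass (up-slope positive): T − 18.119 = 3 × 1.2152, so T = 21.765 N.

22 N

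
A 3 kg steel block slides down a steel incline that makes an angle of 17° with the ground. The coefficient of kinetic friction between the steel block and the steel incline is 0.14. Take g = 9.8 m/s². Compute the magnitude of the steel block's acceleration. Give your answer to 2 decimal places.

1.55 m/s²

Resolving the weight along the incline: the component pulling the steel block down the slope is mg sin 17° = 3 × 9.8 × 0.2924 = 8.597 N, and the normal force is N = mg cos 17° = 3 × 9.8 × 0.9563 = 28.115 N.
Kinetic friction acts up the slope with magnitude f = μN = 0.14 × 28.115 = 3.936 N.
Net force along the incline is 8.597 − 3.936 = 4.661 N, so a = 4.661 / 3 = 1.5537 m/s².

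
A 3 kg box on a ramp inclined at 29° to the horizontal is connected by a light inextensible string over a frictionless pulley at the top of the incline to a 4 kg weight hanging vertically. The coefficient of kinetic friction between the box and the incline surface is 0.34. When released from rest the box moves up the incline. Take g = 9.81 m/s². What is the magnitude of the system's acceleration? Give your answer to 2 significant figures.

2.3 m/s²

For the box on the incline: the weight component along the slope is m₁g sin 29° = 3 × 9.81 × 0.4848 = 14.268 N and the normal force is N = m₁g cos 29° = 25.740 N.
Kinetic friction opposes the box's motion up the incline: f = μN = 0.34 × 25.740 = 8.752 N acting down the slope.
Newton's second law for the box (up-slope positive): T − 14.268 − 8.752 = 3 a. For the hanging weight (downward positive): 4 × 9.81 − T = 4 a.
Adding the two equations eliminates T: 16.220 = 7 a, so a = 2.3171 m/s².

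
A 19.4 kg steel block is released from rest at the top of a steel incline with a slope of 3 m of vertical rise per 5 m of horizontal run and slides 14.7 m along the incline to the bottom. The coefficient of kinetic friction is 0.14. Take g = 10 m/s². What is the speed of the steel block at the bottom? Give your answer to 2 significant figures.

The weight component along the incline is mg sin 30.96° = 99.812 N and the normal force is N = mg cos 30.96° = 166.354 N.
Friction up the slope is f = μN = 0.14 × 166.354 = 23.290 N, so the net downslope force is 99.812 − 23.290 = 76.522 N and a = 76.522 / 19.4 = 3.9444 m/s².
Starting from rest over a distance of 14.7 m, v² = 2aL = 2 × 3.9444 × 14.7 = 115.9654, so v = 10.7687 m/s.

11 m/s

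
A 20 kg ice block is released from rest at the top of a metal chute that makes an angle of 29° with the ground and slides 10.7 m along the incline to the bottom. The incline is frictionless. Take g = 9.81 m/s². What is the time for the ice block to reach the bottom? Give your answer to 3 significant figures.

2.12 s

The weight component along the incline is mg sin 29° = 95.120 N and the normal force is N = mg cos 29° = 171.600 N.
With no friction, a = g sin 29° = 4.7560 m/s².
Starting from rest, L = ½at², so t = √(2L/a) = √(2 × 10.7 / 4.7560) = 2.1212 s.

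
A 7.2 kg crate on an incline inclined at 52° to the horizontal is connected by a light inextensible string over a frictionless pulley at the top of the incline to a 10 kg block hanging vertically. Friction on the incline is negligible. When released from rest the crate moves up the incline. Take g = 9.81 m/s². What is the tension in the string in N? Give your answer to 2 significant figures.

For the crate on the incline: the weight component along the slope is m₁g sin 52° = 7.2 × 9.81 × 0.7880 = 55.658 N and the normal force is N = m₁g cos 52° = 43.485 N.
Newton's second law for the crate (up-slope positive): T − 55.658 = 7.2 a. For the hanging block (downward positive): 10 × 9.81 − T = 10 a.
Adding the two equations eliminates T: 42.442 = 17.2 a, so a = 2.4676 m/s².
Then from the hanging block's equation, T = 10 × (9.81 − 2.4676) = 73.424 N.

73 N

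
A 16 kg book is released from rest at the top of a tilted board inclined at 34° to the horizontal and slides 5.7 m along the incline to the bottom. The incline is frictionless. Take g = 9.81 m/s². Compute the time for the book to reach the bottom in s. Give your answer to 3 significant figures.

The weight component along the incline is mg sin 34° = 87.771 N and the normal force is N = mg cos 34° = 130.126 N.
With no friction, a = g sin 34° = 5.4857 m/s².
Starting from rest, L = ½at², so t = √(2L/a) = √(2 × 5.7 / 5.4857) = 1.4416 s.

1.44 s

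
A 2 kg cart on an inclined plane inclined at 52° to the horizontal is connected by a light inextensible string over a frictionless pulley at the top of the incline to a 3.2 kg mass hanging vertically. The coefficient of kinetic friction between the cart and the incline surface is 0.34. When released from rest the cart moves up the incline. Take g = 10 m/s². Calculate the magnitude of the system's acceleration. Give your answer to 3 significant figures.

2.32 m/s²

For the cart on the incline: the weight component along the slope is m₁g sin 52° = 2 × 10 × 0.7880 = 15.760 N and the normal force is N = m₁g cos 52° = 12.313 N.
Kinetic friction opposes the cart's motion up the incline: f = μN = 0.34 × 12.313 = 4.186 N acting down the slope.
Newton's second law for the cart (up-slope positive): T − 15.760 − 4.186 = 2 a. For the hanging mass (downward positive): 3.2 × 10 − T = 3.2 a.
Adding the two equations eliminates T: 12.054 = 5.2 a, so a = 2.3181 m/s².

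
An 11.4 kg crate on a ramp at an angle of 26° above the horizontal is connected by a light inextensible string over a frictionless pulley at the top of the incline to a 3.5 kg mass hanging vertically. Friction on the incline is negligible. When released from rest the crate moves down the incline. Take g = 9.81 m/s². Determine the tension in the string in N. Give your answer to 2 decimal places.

37.79 N

For the crate on the incline: the weight component along the slope is m₁g sin 26° = 11.4 × 9.81 × 0.4384 = 49.028 N and the normal force is N = m₁g cos 26° = 100.516 N.
Newton's second law for the crate (down-slope positive): 49.028 − T = 11.4 a. For the hanging mass (upward positive): T − 3.5 × 9.81 = 3.5 a.
Adding the two equations eliminates T: 14.693 = 14.9 a, so a = 0.9861 m/s².
Then from the hanging mass's equation, T = 3.5 × (9.81 + 0.9861) = 37.786 N.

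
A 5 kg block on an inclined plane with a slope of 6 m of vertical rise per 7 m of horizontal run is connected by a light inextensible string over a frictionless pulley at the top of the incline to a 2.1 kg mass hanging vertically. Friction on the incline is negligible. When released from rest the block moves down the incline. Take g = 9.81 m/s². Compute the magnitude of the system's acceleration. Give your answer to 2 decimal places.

For the block on the incline: the weight component along the slope is m₁g sin 40.60° = 5 × 9.81 × 0.6508 = 31.922 N and the normal force is N = m₁g cos 40.60° = 37.242 N.
Newton's second law for the block (down-slope positive): 31.922 − T = 5 a. For the hanging mass (upward positive): T − 2.1 × 9.81 = 2.1 a.
Adding the two equations eliminates T: 11.321 = 7.1 a, so a = 1.5945 m/s².

1.59 m/s²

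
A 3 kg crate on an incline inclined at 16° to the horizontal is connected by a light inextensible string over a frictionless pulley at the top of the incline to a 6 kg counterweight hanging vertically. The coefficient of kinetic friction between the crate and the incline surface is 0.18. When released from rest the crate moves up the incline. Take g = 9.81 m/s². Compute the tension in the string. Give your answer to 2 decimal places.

28.42 N

For the crate on the incline: the weight component along the slope is m₁g sin 16° = 3 × 9.81 × 0.2756 = 8.111 N and the normal force is N = m₁g cos 16° = 28.290 N.
Kinetic friction opposes the crate's motion up the incline: f = μN = 0.18 × 28.290 = 5.092 N acting down the slope.
Newton's second law for the crate (up-slope positive): T − 8.111 − 5.092 = 3 a. For the hanging counterweight (downward positive): 6 × 9.81 − T = 6 a.
Adding the two equations eliminates T: 45.657 = 9 a, so a = 5.0730 m/s².
Then from the hanging counterweight's equation, T = 6 × (9.81 − 5.0730) = 28.422 N.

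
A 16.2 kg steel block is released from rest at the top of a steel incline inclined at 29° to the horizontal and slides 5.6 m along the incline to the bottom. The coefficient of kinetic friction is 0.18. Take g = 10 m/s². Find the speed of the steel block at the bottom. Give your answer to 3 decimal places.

The weight component along the incline is mg sin 29° = 78.539 N and the normal force is N = mg cos 29° = 141.688 N.
Friction up the slope is f = μN = 0.18 × 141.688 = 25.504 N, so the net downslope force is 78.539 − 25.504 = 53.035 N and a = 53.035 / 16.2 = 3.2738 m/s².
Starting from rest over a distance of 5.6 m, v² = 2aL = 2 × 3.2738 × 5.6 = 36.6666, so v = 6.0553 m/s.

6.055 m/s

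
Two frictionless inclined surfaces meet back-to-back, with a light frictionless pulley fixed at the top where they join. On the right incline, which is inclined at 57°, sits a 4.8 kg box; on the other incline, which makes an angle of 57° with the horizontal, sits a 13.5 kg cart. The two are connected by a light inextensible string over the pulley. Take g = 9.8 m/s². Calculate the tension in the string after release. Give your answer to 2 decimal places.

58.21 N

Resolve each weight along its own incline: the 4.8 kg mass has component 4.8 × 9.8 × sin 57° = 39.451 N down its slope, and the 13.5 kg mass has 13.5 × 9.8 × sin 57° = 110.956 N down its slope.
The 13.5 kg side's 110.956 N exceeds the other side's 39.451 N, so that mass slides down and the 4.8 kg mass slides up. Taking that direction as positive, Newton's second law for the whole system gives 110.956 − 39.451 = (4.8 + 13.5) a, so a = 71.505 / 18.3 = 3.9074 m/s².
For the 4.8 kg mass (up-slope positive): T − 39.451 = 4.8 × 3.9074, so T = 58.207 N.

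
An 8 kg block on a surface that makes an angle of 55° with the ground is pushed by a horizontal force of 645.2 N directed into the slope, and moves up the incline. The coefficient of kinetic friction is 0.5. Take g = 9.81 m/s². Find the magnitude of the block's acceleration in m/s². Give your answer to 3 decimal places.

2.377 m/s²

The horizontal push has components F cos 55° = 645.2 × 0.5736 = 370.087 N up the incline and F sin 55° = 645.2 × 0.8192 = 528.548 N pressing into the surface.
The normal force is therefore N = mg cos 55° + F sin 55° = 45.016 + 528.548 = 573.564 N, and kinetic friction down the slope is μN = 0.5 × 573.564 = 286.782 N.
Along the incline: F cos 55° − mg sin 55° − μN = ma, so 370.087 − 64.291 − 286.782 = 8 a, giving a = 2.3768 m/s².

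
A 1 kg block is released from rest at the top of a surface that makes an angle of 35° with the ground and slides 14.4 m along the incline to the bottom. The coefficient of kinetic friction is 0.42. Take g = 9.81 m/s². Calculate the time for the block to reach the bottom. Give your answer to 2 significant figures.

The weight component along the incline is mg sin 35° = 5.627 N and the normal force is N = mg cos 35° = 8.036 N.
Friction up the slope is f = μN = 0.42 × 8.036 = 3.375 N, so the net downslope force is 5.627 − 3.375 = 2.252 N and a = 2.252 / 1 = 2.2520 m/s².
Starting from rest, L = ½at², so t = √(2L/a) = √(2 × 14.4 / 2.2520) = 3.5761 s.

3.6 s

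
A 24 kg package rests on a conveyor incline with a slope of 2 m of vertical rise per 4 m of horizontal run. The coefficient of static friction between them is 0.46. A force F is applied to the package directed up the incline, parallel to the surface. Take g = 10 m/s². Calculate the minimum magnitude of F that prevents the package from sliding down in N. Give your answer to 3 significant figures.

8.59 N

The normal force is N = mg cos 26.57° = 214.663 N. With F at its minimum the package is on the verge of sliding down, so static friction is at its maximum μ_s N = 0.46 × 214.663 = 98.745 N and acts up the slope.
Equilibrium along the incline: F + μ_s N = mg sin 26.57°, so F = 107.331 − 98.745 = 8.586 N.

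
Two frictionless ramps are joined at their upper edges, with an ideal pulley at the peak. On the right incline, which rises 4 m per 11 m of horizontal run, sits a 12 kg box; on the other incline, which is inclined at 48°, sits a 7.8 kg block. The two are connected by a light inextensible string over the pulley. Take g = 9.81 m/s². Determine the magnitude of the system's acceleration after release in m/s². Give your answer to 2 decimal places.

0.84 m/s²

Resolve each weight along its own incline: the 12 kg mass has component 12 × 9.81 × sin 19.98° = 40.230 N down its slope, and the 7.8 kg mass has 7.8 × 9.81 × sin 48° = 56.864 N down its slope.
The 7.8 kg side's 56.864 N exceeds the other side's 40.230 N, so that mass slides down and the 12 kg mass slides up. Taking that direction as positive, Newton's second law for the whole system gives 56.864 − 40.230 = (12 + 7.8) a, so a = 16.634 / 19.8 = 0.8401 m/s².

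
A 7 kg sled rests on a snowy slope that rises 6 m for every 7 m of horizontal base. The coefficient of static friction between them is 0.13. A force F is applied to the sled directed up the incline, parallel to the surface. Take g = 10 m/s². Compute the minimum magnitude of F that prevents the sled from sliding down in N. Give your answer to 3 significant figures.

38.6 N

The normal force is N = mg cos 40.60° = 53.148 N. With F at its minimum the sled is on the verge of sliding down, so static friction is at its maximum μ_s N = 0.13 × 53.148 = 6.909 N and acts up the slope.
Equilibrium along the incline: F + μ_s N = mg sin 40.60°, so F = 45.555 − 6.909 = 38.646 N.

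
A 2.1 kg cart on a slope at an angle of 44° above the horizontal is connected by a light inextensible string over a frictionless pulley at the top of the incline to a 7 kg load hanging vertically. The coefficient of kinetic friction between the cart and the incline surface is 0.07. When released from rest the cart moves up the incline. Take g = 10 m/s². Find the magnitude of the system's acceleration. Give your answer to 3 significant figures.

5.97 m/s²

For the cart on the incline: the weight component along the slope is m₁g sin 44° = 2.1 × 10 × 0.6947 = 14.589 N and the normal force is N = m₁g cos 44° = 15.106 N.
Kinetic friction opposes the cart's motion up the incline: f = μN = 0.07 × 15.106 = 1.057 N acting down the slope.
Newton's second law for the cart (up-slope positive): T − 14.589 − 1.057 = 2.1 a. For the hanging load (downward positive): 7 × 10 − T = 7 a.
Adding the two equations eliminates T: 54.354 = 9.1 a, so a = 5.9730 m/s².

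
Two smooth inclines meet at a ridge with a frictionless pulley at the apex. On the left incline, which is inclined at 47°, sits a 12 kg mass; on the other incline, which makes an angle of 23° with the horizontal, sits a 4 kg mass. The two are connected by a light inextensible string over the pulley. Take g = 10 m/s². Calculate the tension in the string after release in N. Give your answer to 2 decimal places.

33.66 N

Resolve each weight along its own incline: the 12 kg mass has component 12 × 10 × sin 47° = 87.762 N down its slope, and the 4 kg mass has 4 × 10 × sin 23° = 15.629 N down its slope.
The 12 kg side's 87.762 N exceeds the other side's 15.629 N, so that mass slides down and the 4 kg mass slides up. Taking that direction as positive, Newton's second law for the whole system gives 87.762 − 15.629 = (12 + 4) a, so a = 72.133 / 16 = 4.5083 m/s².
For the 4 kg mass (up-slope positive): T − 15.629 = 4 × 4.5083, so T = 33.662 N.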